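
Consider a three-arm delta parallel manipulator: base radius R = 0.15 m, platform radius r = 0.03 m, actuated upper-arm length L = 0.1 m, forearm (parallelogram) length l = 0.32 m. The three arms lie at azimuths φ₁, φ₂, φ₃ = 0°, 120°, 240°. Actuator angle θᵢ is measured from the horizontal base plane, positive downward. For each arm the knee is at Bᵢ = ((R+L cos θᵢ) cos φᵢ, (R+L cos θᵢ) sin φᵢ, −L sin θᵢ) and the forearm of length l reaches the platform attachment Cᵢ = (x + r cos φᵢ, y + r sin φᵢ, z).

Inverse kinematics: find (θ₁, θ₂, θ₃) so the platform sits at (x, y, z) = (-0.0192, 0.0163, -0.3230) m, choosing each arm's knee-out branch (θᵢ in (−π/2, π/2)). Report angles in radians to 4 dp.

θ₁ = 0.8723, θ₂ = 0.6107, θ₃ = 0.7850

arm 1 (φ=0.0°): x'=-0.0192, y'=0.0163
  A cos θ + B sin θ = C:  0.1392·cos θ + -0.3230·sin θ = -0.1579
  θ1 = atan2(B,A) + arccos(C/0.3517) = 0.8723
rotate P by −φ2: (0.0237, 0.0085, -0.3230)
  A=0.0963, B=-0.3230, C=(l²−L²−A²−y'²−z²)/(2L)=-0.1064
  θ2 = atan2(B,A) + arccos(C/0.3370) = 0.6107
φ3=240.0° → target in arm frame (-0.0045, -0.0248)
  A cos θ + B sin θ = C:  0.1245·cos θ + -0.3230·sin θ = -0.1402
  γ=atan2(-0.3230,0.1245)=-1.2029;  ψ=arccos(-0.4051)=1.9879;  θ3=γ+ψ≈0.7850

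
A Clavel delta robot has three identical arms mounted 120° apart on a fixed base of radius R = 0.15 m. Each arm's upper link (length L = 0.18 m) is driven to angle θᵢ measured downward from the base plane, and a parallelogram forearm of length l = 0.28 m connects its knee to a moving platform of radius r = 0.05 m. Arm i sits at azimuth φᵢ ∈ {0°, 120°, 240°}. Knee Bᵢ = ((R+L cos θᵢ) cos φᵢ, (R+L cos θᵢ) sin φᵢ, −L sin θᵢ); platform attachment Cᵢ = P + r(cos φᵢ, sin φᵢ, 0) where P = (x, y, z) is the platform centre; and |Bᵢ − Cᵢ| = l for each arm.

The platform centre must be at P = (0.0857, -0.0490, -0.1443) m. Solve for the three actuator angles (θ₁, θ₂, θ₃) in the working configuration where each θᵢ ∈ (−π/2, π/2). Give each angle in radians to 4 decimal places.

φ1=0.0° → target in arm frame (0.0857, -0.0490)
  e−x'=0.0143;  (l²−L²−(e−x')²−y'²−z²)/2L = 0.0627
  γ=atan2(-0.1443,0.0143)=-1.4720;  ψ=arccos(0.4324)=1.1237;  θ1=γ+ψ≈-0.3484
arm 2 (φ=120.0°): x'=-0.0853, y'=-0.0497
  e−x'=0.1853;  (l²−L²−(e−x')²−y'²−z²)/2L = -0.0323
  γ=atan2(-0.1443,0.1853)=-0.6617;  ψ=arccos(-0.1375)=1.7087;  θ2=γ+ψ≈1.0471
φ3=240.0° → target in arm frame (-0.0004, 0.0987)
  A=0.1004, B=-0.1443, C=(l²−L²−A²−y'²−z²)/(2L)=0.0149
  √(A²+B²)=0.1758;  θ3 = -0.9628+1.4862 ≈ 0.5233

θ₁ = -0.3484, θ₂ = 1.0471, θ₃ = 0.5233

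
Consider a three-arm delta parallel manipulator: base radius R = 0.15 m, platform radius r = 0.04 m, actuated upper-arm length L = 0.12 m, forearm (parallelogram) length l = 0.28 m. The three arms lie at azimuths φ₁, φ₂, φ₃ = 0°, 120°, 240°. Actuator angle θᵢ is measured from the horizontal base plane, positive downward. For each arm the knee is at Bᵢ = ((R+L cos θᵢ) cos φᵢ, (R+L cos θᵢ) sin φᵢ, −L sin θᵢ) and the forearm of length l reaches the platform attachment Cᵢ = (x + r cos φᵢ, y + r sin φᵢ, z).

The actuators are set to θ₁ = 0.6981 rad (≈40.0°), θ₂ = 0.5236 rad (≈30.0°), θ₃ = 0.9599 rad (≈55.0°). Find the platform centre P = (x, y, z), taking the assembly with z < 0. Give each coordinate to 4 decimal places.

S1 = (0.2019·cos0.0°, 0.2019·sin0.0°, -0.0771) = (0.2019, 0.0000, -0.0771)
arm 2 at φ=120.0°: (R−r)+L cos θ2 = 0.2139;  S2 = (-0.1070, 0.1853, -0.0600)
arm 3 at φ=240.0°: (R−r)+L cos θ3 = 0.1788;  S3 = (-0.0894, -0.1549, -0.0983)
eliminate P² terms by subtracting sphere 1 from 2 and 3
[-0.6178 0.3705 0.0343]·P = 0.0026;  [-0.5827 -0.3097 -0.0423]·P = -0.0051
Cramer: x(z) = 0.0026-0.0125z;  y(z) = 0.0115-0.1132z
sphere 1 gives Az²+Bz+C=0 with A=1.0130, B=0.1566, C=-0.0326;  B²−4AC=0.1566;  roots -0.2726, 0.1180;  negative root z = -0.2726
x = 0.0060, y = 0.0424

(0.0060, 0.0424, -0.2726)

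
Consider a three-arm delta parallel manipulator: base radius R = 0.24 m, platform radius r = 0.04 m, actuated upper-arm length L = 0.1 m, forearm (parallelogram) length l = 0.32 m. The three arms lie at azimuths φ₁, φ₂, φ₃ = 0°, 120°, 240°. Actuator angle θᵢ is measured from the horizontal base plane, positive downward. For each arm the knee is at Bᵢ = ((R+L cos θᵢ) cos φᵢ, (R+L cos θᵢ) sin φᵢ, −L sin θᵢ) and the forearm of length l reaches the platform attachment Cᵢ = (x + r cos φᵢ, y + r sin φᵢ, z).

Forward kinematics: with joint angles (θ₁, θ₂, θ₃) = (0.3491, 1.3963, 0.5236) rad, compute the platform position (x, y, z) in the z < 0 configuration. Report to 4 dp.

(0.0460, -0.0606, -0.2271)

arm 1 at φ=0.0°: ρ1 = 0.2940;  O1 = (0.2940, 0.0000, -0.0342)
φ2=120.0°: virtual centre (-0.1087, 0.1882, -0.0985), radius l
O3 = (0.2866·cos240.0°, 0.2866·sin240.0°, -0.0500) = (-0.1433, -0.2482, -0.0500)
subtract pairs → two planes through P
plane₁₂: -0.8053x+0.3765y+-0.1286z = -0.0306
det = 0.7290;  x = 0.0224+-0.1039z,  y = -0.0335+0.1193z
quadratic in z: (1.0250)z²+(0.1168)z+(-0.0264)=0, √Δ=0.3488 → z ∈ {-0.2271, 0.1132}; z = -0.2271 (taking z<0)
x = 0.0460, y = -0.0606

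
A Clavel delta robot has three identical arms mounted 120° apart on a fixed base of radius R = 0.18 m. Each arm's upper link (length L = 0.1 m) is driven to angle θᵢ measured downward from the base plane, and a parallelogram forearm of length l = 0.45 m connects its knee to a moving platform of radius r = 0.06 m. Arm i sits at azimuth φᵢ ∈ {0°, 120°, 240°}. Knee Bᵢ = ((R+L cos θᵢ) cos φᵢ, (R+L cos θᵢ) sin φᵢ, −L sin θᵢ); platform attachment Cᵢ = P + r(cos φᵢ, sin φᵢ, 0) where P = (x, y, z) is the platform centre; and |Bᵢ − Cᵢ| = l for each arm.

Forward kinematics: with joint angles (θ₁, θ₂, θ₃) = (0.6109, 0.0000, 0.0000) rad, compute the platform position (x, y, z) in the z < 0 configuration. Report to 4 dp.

(-0.0817, 0.0000, -0.4067)

arm 1 at φ=0.0°: (R−r)+L cos θ1 = 0.2019;  S1 = (0.2019, 0.0000, -0.0574)
φ2=120.0°: virtual centre (-0.1100, 0.1905, 0.0000), radius l
arm 3 at φ=240.0°: (R−r)+L cos θ3 = 0.2200;  S3 = (-0.1100, -0.1905, 0.0000)
subtract pairs → two planes through P
plane₁₂: -0.6238x+0.3811y+0.1147z = 0.0043
det = 0.4754;  x = -0.0070+0.1839z,  y = 0.0000+0.0000z
sphere 1 gives Az²+Bz+C=0 with A=1.0338, B=0.0379, C=-0.1556;  B²−4AC=0.6448;  roots -0.4067, 0.3700;  negative root z = -0.4067
x = -0.0817, y = 0.0000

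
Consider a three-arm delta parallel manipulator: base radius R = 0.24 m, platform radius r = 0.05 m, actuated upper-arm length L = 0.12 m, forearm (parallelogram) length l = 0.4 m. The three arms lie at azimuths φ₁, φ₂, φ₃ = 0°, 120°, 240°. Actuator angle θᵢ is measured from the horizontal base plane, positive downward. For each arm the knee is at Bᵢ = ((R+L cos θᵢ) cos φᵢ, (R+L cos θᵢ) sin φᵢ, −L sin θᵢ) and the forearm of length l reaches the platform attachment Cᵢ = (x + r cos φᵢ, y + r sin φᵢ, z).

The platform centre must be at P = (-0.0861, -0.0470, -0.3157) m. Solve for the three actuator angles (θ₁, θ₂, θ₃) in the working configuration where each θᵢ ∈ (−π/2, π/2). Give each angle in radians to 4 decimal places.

arm 1 (φ=0.0°): x'=-0.0861, y'=-0.0470
  e−x'=0.2761;  (l²−L²−(e−x')²−y'²−z²)/2L = -0.1354
  γ=atan2(-0.3157,0.2761)=-0.8522;  ψ=arccos(-0.3229)=1.8996;  θ1=γ+ψ≈1.0474
φ2=120.0° → target in arm frame (0.0023, 0.0981)
  e−x'=0.1877;  (l²−L²−(e−x')²−y'²−z²)/2L = 0.0046
  θ2 = atan2(B,A) + arccos(C/0.3673) = 0.5238
arm 3 (φ=240.0°): x'=0.0838, y'=-0.0511
  A cos θ + B sin θ = C:  0.1062·cos θ + -0.3157·sin θ = 0.1335
  √(A²+B²)=0.3331;  θ3 = -1.2462+1.1585 ≈ -0.0877

θ₁ = 1.0474, θ₂ = 0.5238, θ₃ = -0.0877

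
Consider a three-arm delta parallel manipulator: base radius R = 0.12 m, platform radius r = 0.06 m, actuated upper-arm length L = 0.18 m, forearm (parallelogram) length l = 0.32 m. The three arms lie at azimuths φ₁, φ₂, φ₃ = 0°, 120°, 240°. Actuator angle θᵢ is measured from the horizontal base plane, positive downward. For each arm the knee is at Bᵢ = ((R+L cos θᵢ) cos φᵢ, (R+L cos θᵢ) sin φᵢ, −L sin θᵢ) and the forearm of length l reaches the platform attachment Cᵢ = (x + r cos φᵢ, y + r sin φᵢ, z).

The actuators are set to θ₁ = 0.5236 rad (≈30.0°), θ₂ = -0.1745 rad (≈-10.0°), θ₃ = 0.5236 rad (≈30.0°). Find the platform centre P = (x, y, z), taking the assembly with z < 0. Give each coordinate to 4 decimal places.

arm 1 at φ=0.0°: (R−r)+L cos θ1 = 0.2159;  O1 = (0.2159, 0.0000, -0.0900)
φ2=120.0°: virtual centre (-0.1186, 0.2055, 0.0313), radius l
φ3=240.0°: virtual centre (-0.1079, -0.1870, -0.0900), radius l
subtract pairs → two planes through P
[-0.6690 0.4110 0.2425]·P = 0.0026;  [-0.6477 -0.3739 0.0000]·P = 0.0000
det = 0.5163;  x = -0.0019+0.1756z,  y = 0.0032+-0.3042z
quadratic in z: (1.1234)z²+(0.1016)z+(-0.0469)=0, √Δ=0.4701 → z ∈ {-0.2544, 0.1640}; z = -0.2544 (taking z<0)
x = -0.0465, y = 0.0806

(-0.0465, 0.0806, -0.2544)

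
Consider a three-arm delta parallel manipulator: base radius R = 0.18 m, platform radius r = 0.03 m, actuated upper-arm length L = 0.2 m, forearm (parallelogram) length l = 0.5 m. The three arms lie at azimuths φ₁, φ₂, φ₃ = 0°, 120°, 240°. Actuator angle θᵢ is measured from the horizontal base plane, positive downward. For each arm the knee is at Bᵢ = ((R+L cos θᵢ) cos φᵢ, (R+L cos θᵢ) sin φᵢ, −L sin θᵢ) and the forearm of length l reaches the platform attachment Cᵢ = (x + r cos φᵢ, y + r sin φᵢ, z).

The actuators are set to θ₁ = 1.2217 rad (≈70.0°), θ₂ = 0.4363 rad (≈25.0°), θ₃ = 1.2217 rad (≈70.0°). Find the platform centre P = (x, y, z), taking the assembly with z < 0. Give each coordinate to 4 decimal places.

(-0.0847, 0.1467, -0.5576)

arm 1 at φ=0.0°: ρ1 = 0.2184;  O1 = (0.2184, 0.0000, -0.1879)
O2 = (0.3313·cos120.0°, 0.3313·sin120.0°, -0.0845) = (-0.1656, 0.2869, -0.0845)
O3 = (0.2184·cos240.0°, 0.2184·sin240.0°, -0.1879) = (-0.1092, -0.1891, -0.1879)
eliminate P² terms by subtracting sphere 1 from 2 and 3
linear system: -0.7681x+0.5738y = 0.0339−0.2068z; -0.6552x+-0.3783y = 0.0000−0.0000z
det = 0.6665;  x = -0.0192+0.1174z,  y = 0.0333+-0.2033z
quadratic in z: (1.0551)z²+(0.3065)z+(-0.1571)=0, √Δ=0.8701 → z ∈ {-0.5576, 0.2670}; z = -0.5576 (taking z<0)
x = -0.0847, y = 0.1467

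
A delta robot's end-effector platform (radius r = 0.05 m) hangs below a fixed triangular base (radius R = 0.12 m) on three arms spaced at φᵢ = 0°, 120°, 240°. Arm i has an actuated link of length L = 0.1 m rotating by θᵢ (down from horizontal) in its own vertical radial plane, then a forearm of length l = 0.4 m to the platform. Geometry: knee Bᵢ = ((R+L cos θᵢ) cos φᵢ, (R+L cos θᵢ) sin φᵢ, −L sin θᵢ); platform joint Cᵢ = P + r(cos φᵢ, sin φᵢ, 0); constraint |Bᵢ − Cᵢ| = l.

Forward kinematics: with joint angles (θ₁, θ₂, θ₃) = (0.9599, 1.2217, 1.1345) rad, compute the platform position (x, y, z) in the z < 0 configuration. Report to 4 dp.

S1 = (0.1274·cos0.0°, 0.1274·sin0.0°, -0.0819) = (0.1274, 0.0000, -0.0819)
S2 = (0.1042·cos120.0°, 0.1042·sin120.0°, -0.0940) = (-0.0521, 0.0902, -0.0940)
φ3=240.0°: virtual centre (-0.0561, -0.0972, -0.0906), radius l
subtract pairs → two planes through P
linear system: -0.3589x+0.1805y = -0.0032−-0.0241z; -0.3670x+-0.1944y = -0.0021−-0.0174z
det = 0.1360;  x = 0.0074+-0.0576z,  y = -0.0032+0.0190z
quadratic in z: (1.0037)z²+(0.1775)z+(-0.1389)=0, √Δ=0.7676 → z ∈ {-0.4708, 0.2939}; z = -0.4708 (taking z<0)
x = 0.0346, y = -0.0121

(0.0346, -0.0121, -0.4708)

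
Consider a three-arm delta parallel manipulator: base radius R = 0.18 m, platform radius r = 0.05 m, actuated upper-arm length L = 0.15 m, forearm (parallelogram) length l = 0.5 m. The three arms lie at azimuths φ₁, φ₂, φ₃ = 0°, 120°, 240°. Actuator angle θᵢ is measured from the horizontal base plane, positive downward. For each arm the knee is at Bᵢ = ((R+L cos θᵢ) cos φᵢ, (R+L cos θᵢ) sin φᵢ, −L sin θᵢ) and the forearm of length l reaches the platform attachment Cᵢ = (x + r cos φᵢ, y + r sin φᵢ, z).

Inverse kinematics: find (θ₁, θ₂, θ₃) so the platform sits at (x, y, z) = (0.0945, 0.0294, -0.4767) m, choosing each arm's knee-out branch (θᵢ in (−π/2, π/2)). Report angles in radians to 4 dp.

rotate P by −φ1: (0.0945, 0.0294, -0.4767)
  e−x'=0.0355;  (l²−L²−(e−x')²−y'²−z²)/2L = -0.0062
  γ=atan2(-0.4767,0.0355)=-1.4965;  ψ=arccos(-0.0130)=1.5838;  θ1=γ+ψ≈0.0874
rotate P by −φ2: (-0.0218, -0.0965, -0.4767)
  A=0.1518, B=-0.4767, C=(l²−L²−A²−y'²−z²)/(2L)=-0.1070
  √(A²+B²)=0.5003;  θ2 = -1.2625+1.7864 ≈ 0.5238
arm 3 (φ=240.0°): x'=-0.0727, y'=0.0671
  e−x'=0.2027;  (l²−L²−(e−x')²−y'²−z²)/2L = -0.1511
  √(A²+B²)=0.5180;  θ3 = -1.1687+1.8669 ≈ 0.6982

θ₁ = 0.0874, θ₂ = 0.5238, θ₃ = 0.6982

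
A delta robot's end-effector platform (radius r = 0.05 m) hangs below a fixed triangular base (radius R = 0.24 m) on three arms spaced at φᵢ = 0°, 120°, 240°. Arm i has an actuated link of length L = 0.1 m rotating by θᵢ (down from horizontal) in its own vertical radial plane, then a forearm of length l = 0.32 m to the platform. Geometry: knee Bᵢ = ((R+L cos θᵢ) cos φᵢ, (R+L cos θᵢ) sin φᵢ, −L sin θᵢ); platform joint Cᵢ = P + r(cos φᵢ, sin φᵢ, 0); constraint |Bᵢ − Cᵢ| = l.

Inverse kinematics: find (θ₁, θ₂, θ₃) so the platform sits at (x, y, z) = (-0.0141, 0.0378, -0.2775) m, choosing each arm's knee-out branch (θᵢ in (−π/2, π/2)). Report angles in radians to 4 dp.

arm 1 (φ=0.0°): x'=-0.0141, y'=0.0378
  e−x'=0.2041;  (l²−L²−(e−x')²−y'²−z²)/2L = -0.1385
  γ=atan2(-0.2775,0.2041)=-0.9366;  ψ=arccos(-0.4019)=1.9844;  θ1=γ+ψ≈1.0478
rotate P by −φ2: (0.0398, -0.0067, -0.2775)
  A cos θ + B sin θ = C:  0.1502·cos θ + -0.2775·sin θ = -0.0361
  γ=atan2(-0.2775,0.1502)=-1.0746;  ψ=arccos(-0.1143)=1.6854;  θ2=γ+ψ≈0.6107
φ3=240.0° → target in arm frame (-0.0257, -0.0311)
  A cos θ + B sin θ = C:  0.2157·cos θ + -0.2775·sin θ = -0.1605
  θ3 = atan2(B,A) + arccos(C/0.3515) = 1.1349

θ₁ = 1.0478, θ₂ = 0.6107, θ₃ = 1.1349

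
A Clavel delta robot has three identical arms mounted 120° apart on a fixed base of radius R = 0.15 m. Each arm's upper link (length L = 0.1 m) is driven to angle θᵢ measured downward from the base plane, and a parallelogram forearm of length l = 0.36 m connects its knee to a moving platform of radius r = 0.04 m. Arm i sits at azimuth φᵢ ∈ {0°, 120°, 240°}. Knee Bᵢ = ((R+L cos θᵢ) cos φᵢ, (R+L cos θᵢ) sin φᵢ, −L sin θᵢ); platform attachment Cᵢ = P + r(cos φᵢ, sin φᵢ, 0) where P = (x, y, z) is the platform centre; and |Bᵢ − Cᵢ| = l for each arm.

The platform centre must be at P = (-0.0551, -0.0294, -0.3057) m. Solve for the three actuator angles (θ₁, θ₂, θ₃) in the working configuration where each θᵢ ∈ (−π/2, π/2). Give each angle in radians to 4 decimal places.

φ1=0.0° → target in arm frame (-0.0551, -0.0294)
  A=0.1651, B=-0.3057, C=(l²−L²−A²−y'²−z²)/(2L)=-0.0099
  θ1 = atan2(B,A) + arccos(C/0.3474) = 0.5236
φ2=120.0° → target in arm frame (0.0021, 0.0624)
  A cos θ + B sin θ = C:  0.1079·cos θ + -0.3057·sin θ = 0.0530
  √(A²+B²)=0.3242;  θ2 = -1.2315+1.4065 ≈ 0.1750
φ3=240.0° → target in arm frame (0.0530, -0.0330)
  A=0.0570, B=-0.3057, C=(l²−L²−A²−y'²−z²)/(2L)=0.1090
  θ3 = atan2(B,A) + arccos(C/0.3110) = -0.1740

θ₁ = 0.5236, θ₂ = 0.1750, θ₃ = -0.1740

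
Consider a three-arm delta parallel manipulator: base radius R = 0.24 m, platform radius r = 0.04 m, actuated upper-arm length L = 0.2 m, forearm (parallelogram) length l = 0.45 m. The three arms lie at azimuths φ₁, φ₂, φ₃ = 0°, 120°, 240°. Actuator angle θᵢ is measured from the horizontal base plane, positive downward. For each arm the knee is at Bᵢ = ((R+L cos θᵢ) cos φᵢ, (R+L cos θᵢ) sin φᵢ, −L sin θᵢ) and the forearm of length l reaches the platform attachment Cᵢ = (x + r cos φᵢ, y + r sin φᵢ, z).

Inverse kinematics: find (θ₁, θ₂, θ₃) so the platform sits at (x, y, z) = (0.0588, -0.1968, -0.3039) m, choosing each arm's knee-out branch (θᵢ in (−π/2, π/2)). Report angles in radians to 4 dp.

θ₁ = 0.3492, θ₂ = 1.3965, θ₃ = -0.1748

φ1=0.0° → target in arm frame (0.0588, -0.1968)
  A cos θ + B sin θ = C:  0.1412·cos θ + -0.3039·sin θ = 0.0287
  γ=atan2(-0.3039,0.1412)=-1.1358;  ψ=arccos(0.0856)=1.4851;  θ1=γ+ψ≈0.3492
rotate P by −φ2: (-0.1998, 0.0475, -0.3039)
  A=0.3998, B=-0.3039, C=(l²−L²−A²−y'²−z²)/(2L)=-0.2299
  √(A²+B²)=0.5022;  θ2 = -0.6499+2.0464 ≈ 1.3965
rotate P by −φ3: (0.1410, 0.1493, -0.3039)
  e−x'=0.0590;  (l²−L²−(e−x')²−y'²−z²)/2L = 0.1109
  θ3 = atan2(B,A) + arccos(C/0.3096) = -0.1748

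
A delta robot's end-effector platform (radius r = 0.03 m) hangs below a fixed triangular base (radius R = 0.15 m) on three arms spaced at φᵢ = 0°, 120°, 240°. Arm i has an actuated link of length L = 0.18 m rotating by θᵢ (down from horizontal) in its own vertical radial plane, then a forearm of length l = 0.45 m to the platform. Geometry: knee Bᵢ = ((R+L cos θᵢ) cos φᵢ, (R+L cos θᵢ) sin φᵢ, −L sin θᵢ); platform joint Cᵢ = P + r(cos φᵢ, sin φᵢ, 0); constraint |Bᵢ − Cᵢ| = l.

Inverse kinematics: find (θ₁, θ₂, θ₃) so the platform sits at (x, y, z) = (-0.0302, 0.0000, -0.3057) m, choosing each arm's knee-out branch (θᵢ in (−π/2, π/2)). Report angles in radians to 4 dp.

arm 1 (φ=0.0°): x'=-0.0302, y'=0.0000
  e−x'=0.1502;  (l²−L²−(e−x')²−y'²−z²)/2L = 0.1502
  γ=atan2(-0.3057,0.1502)=-1.1141;  ψ=arccos(0.4411)=1.1140;  θ1=γ+ψ≈-0.0001
φ2=120.0° → target in arm frame (0.0151, 0.0262)
  e−x'=0.1049;  (l²−L²−(e−x')²−y'²−z²)/2L = 0.1804
  √(A²+B²)=0.3232;  θ2 = -1.2402+0.9785 ≈ -0.2618
arm 3 (φ=240.0°): x'=0.0151, y'=-0.0262
  A=0.1049, B=-0.3057, C=(l²−L²−A²−y'²−z²)/(2L)=0.1804
  γ=atan2(-0.3057,0.1049)=-1.2402;  ψ=arccos(0.5583)=0.9785;  θ3=γ+ψ≈-0.2618

θ₁ = -0.0001, θ₂ = -0.2618, θ₃ = -0.2618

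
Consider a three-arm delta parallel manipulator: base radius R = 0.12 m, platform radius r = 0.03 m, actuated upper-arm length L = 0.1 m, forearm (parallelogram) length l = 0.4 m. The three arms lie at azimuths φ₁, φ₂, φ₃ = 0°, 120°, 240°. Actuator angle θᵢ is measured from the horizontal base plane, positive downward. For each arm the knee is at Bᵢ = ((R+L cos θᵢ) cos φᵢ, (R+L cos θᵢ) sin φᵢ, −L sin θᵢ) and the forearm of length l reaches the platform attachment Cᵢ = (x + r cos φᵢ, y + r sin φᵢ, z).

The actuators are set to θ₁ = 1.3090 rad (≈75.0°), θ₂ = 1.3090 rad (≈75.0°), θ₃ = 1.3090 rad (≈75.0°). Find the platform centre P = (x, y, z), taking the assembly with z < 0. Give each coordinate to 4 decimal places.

(0.0000, 0.0000, -0.4794)

φ1=0.0°: virtual centre (0.1159, 0.0000, -0.0966), radius l
O2 = (0.1159·cos120.0°, 0.1159·sin120.0°, -0.0966) = (-0.0579, 0.1004, -0.0966)
O3 = (0.1159·cos240.0°, 0.1159·sin240.0°, -0.0966) = (-0.0579, -0.1004, -0.0966)
|O₂|²−|O₁|² = 0.0000;  |O₃|²−|O₁|² = 0.0000
plane₁₂: -0.3476x+0.2007y+0.0000z = 0.0000
det = 0.1396;  x = 0.0000+0.0000z,  y = 0.0000+0.0000z
quadratic in z: (1.0000)z²+(0.1932)z+(-0.1372)=0, √Δ=0.7657 → z ∈ {-0.4794, 0.2863}; z = -0.4794 (taking z<0)
x = 0.0000, y = 0.0000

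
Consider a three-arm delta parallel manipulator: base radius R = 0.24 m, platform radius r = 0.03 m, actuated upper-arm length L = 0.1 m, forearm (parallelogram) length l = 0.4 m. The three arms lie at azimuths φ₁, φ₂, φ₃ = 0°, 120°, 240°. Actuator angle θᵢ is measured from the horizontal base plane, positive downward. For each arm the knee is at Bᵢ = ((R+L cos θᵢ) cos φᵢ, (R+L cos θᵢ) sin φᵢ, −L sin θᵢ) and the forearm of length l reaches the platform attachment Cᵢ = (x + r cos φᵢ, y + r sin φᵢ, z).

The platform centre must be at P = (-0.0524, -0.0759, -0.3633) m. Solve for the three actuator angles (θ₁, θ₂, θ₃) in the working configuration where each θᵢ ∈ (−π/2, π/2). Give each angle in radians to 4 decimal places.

arm 1 (φ=0.0°): x'=-0.0524, y'=-0.0759
  e−x'=0.2624;  (l²−L²−(e−x')²−y'²−z²)/2L = -0.2830
  γ=atan2(-0.3633,0.2624)=-0.9453;  ψ=arccos(-0.6315)=2.2543;  θ1=γ+ψ≈1.3090
rotate P by −φ2: (-0.0395, 0.0833, -0.3633)
  e−x'=0.2495;  (l²−L²−(e−x')²−y'²−z²)/2L = -0.2560
  √(A²+B²)=0.4407;  θ2 = -0.9690+2.1905 ≈ 1.2216
arm 3 (φ=240.0°): x'=0.0919, y'=-0.0074
  A=0.1181, B=-0.3633, C=(l²−L²−A²−y'²−z²)/(2L)=0.0201
  θ3 = atan2(B,A) + arccos(C/0.3820) = 0.2616

θ₁ = 1.3090, θ₂ = 1.2216, θ₃ = 0.2616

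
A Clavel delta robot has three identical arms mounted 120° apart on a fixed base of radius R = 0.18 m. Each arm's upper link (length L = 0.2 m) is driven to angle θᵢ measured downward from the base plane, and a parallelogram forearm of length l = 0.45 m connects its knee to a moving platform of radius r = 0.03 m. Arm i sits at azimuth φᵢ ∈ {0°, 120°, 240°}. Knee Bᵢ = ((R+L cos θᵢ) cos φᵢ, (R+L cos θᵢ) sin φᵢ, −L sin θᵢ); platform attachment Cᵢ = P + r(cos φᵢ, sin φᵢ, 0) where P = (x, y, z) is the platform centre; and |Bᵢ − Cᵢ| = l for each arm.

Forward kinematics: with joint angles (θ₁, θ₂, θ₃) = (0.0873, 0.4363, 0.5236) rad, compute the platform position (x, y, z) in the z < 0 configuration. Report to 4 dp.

φ1=0.0°: virtual centre (0.3492, 0.0000, -0.0174), radius l
arm 2 at φ=120.0°: ρ2 = 0.3313;  S2 = (-0.1656, 0.2869, -0.0845)
arm 3 at φ=240.0°: ρ3 = 0.3232;  S3 = (-0.1616, -0.2799, -0.1000)
eliminate P² terms by subtracting sphere 1 from 2 and 3
[-1.0297 0.5738 -0.1342]·P = -0.0054;  [-1.0217 -0.5598 -0.1651]·P = -0.0078
Cramer: x(z) = 0.0065-0.1461z;  y(z) = 0.0022-0.0284z
into |P−S₁|² = l²: 1.0221z² + 0.1349z + -0.0847 = 0;  Δ = 0.3645;  z = -0.3613 or 0.2293 → z<0 root = -0.3613
x = 0.0592, y = 0.0124

(0.0592, 0.0124, -0.3613)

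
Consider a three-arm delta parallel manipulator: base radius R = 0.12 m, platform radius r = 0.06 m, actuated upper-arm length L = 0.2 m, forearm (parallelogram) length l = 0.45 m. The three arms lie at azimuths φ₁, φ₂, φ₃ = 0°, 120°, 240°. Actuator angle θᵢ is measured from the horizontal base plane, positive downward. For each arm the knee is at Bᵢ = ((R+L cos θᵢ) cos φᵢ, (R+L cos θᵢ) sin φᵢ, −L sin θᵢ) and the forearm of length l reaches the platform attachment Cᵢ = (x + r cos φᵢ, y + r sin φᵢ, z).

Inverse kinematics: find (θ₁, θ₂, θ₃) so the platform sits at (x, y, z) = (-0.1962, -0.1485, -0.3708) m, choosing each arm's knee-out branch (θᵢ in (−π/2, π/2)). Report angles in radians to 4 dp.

θ₁ = 0.9597, θ₂ = 0.5235, θ₃ = -0.3490

rotate P by −φ1: (-0.1962, -0.1485, -0.3708)
  A cos θ + B sin θ = C:  0.2562·cos θ + -0.3708·sin θ = -0.1567
  γ=atan2(-0.3708,0.2562)=-0.9662;  ψ=arccos(-0.3477)=1.9259;  θ1=γ+ψ≈0.9597
arm 2 (φ=120.0°): x'=-0.0305, y'=0.2442
  A cos θ + B sin θ = C:  0.0905·cos θ + -0.3708·sin θ = -0.1070
  √(A²+B²)=0.3817;  θ2 = -1.3314+1.8549 ≈ 0.5235
rotate P by −φ3: (0.2267, -0.0957, -0.3708)
  e−x'=-0.1667;  (l²−L²−(e−x')²−y'²−z²)/2L = -0.0298
  θ3 = atan2(B,A) + arccos(C/0.4066) = -0.3490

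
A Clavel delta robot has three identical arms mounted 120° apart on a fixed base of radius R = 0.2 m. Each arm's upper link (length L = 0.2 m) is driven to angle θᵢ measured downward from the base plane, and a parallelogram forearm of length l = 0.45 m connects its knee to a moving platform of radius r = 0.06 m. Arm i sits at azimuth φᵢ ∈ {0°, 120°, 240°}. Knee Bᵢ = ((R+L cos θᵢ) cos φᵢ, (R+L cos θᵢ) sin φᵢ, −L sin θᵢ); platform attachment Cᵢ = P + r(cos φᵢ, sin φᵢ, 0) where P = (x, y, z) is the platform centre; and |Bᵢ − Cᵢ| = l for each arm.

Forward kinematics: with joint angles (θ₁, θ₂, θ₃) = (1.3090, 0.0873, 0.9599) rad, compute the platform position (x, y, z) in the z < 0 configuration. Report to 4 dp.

arm 1 at φ=0.0°: e+L cos θ1 = 0.1918;  S1 = (0.1918, 0.0000, -0.1932)
φ2=120.0°: virtual centre (-0.1696, 0.2938, -0.0174), radius l
S3 = (0.2547·cos240.0°, 0.2547·sin240.0°, -0.1638) = (-0.1274, -0.2206, -0.1638)
subtract pairs → two planes through P
plane₁₂: -0.7228x+0.5876y+0.3515z = 0.0413
Cramer: x(z) = -0.0412+0.2732z;  y(z) = 0.0196-0.2621z
quadratic in z: (1.1434)z²+(0.2488)z+(-0.1105)=0, √Δ=0.7533 → z ∈ {-0.4382, 0.2206}; z = -0.4382 (taking z<0)
x = -0.1609, y = 0.1345

(-0.1609, 0.1345, -0.4382)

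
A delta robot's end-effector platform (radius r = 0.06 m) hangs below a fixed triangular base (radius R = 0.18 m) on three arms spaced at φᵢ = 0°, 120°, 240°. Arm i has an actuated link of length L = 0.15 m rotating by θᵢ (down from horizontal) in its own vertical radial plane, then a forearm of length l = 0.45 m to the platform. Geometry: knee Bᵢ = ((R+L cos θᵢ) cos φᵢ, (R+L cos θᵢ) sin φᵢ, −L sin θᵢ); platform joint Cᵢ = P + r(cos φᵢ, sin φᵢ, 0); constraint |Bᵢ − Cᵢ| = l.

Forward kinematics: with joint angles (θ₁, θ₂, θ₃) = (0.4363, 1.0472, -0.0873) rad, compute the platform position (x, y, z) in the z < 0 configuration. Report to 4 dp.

φ1=0.0°: virtual centre (0.2559, 0.0000, -0.0634), radius l
centre 2 = (0.1950·cos120.0°, 0.1950·sin120.0°, -0.1299) = (-0.0975, 0.1689, -0.1299)
centre 3 = (0.2694·cos240.0°, 0.2694·sin240.0°, 0.0131) = (-0.1347, -0.2333, 0.0131)
subtract pairs → two planes through P
[-0.7069 0.3377 -0.1330]·P = -0.0146;  [-0.7813 -0.4667 0.1529]·P = 0.0032
Cramer: x(z) = 0.0097-0.0176z;  y(z) = -0.0231+0.3571z
sphere 1 gives Az²+Bz+C=0 with A=1.1278, B=0.1189, C=-0.1373;  B²−4AC=0.6335;  roots -0.4056, 0.3001;  negative root z = -0.4056
x = 0.0168, y = -0.1679

(0.0168, -0.1679, -0.4056)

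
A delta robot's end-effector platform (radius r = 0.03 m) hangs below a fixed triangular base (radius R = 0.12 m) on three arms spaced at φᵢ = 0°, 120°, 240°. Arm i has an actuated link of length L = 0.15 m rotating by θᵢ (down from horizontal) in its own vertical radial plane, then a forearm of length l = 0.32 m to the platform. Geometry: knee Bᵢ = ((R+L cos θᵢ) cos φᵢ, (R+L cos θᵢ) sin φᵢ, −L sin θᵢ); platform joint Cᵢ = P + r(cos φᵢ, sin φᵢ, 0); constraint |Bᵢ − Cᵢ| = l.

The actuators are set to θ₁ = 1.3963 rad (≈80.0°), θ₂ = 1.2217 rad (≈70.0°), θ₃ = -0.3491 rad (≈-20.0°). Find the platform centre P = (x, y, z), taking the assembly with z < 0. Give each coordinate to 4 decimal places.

(-0.1305, -0.1658, -0.2665)

φ1=0.0°: virtual centre (0.1160, 0.0000, -0.1477), radius l
O2 = (0.1413·cos120.0°, 0.1413·sin120.0°, -0.1410) = (-0.0707, 0.1224, -0.1410)
arm 3 at φ=240.0°: e+L cos θ3 = 0.2310;  O3 = (-0.1155, -0.2000, 0.0513)
subtract pairs → two planes through P
plane₁₂: -0.3734x+0.2448y+0.0135z = 0.0045
det = 0.2627;  x = -0.0262+0.3915z,  y = -0.0214+0.5419z
sphere 1 gives Az²+Bz+C=0 with A=1.4470, B=0.1609, C=-0.0599;  B²−4AC=0.3725;  roots -0.2665, 0.1553;  negative root z = -0.2665
x = -0.1305, y = -0.1658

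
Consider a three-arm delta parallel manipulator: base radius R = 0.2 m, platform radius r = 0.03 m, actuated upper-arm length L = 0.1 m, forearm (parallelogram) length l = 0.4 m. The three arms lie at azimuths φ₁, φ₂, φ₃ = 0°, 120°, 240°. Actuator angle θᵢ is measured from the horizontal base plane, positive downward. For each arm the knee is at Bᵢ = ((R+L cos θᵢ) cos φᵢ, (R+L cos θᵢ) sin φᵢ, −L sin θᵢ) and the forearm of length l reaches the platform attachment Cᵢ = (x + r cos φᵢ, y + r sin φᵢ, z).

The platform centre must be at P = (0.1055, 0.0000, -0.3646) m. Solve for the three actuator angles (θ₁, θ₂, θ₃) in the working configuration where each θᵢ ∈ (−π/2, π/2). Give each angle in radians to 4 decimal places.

θ₁ = -0.0001, θ₂ = 1.0475, θ₃ = 1.0475

arm 1 (φ=0.0°): x'=0.1055, y'=0.0000
  e−x'=0.0645;  (l²−L²−(e−x')²−y'²−z²)/2L = 0.0645
  √(A²+B²)=0.3703;  θ1 = -1.3957+1.3956 ≈ -0.0001
rotate P by −φ2: (-0.0527, -0.0914, -0.3646)
  A cos θ + B sin θ = C:  0.2228·cos θ + -0.3646·sin θ = -0.2045
  θ2 = atan2(B,A) + arccos(C/0.4273) = 1.0475
rotate P by −φ3: (-0.0528, 0.0914, -0.3646)
  e−x'=0.2228;  (l²−L²−(e−x')²−y'²−z²)/2L = -0.2045
  θ3 = atan2(B,A) + arccos(C/0.4273) = 1.0475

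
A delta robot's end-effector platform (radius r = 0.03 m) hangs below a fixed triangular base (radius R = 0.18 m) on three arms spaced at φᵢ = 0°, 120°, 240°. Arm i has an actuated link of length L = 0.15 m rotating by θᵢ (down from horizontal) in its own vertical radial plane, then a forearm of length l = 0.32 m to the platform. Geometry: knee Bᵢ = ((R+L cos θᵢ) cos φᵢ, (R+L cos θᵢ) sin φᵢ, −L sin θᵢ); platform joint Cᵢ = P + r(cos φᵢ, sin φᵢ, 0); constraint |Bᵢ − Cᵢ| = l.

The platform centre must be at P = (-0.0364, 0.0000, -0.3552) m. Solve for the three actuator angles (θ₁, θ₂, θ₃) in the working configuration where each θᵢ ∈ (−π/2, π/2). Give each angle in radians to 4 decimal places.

θ₁ = 1.2218, θ₂ = 0.9602, θ₃ = 0.9602

φ1=0.0° → target in arm frame (-0.0364, 0.0000)
  e−x'=0.1864;  (l²−L²−(e−x')²−y'²−z²)/2L = -0.2700
  θ1 = atan2(B,A) + arccos(C/0.4011) = 1.2218
φ2=120.0° → target in arm frame (0.0182, 0.0315)
  A=0.1318, B=-0.3552, C=(l²−L²−A²−y'²−z²)/(2L)=-0.2154
  γ=atan2(-0.3552,0.1318)=-1.2155;  ψ=arccos(-0.5686)=2.1757;  θ2=γ+ψ≈0.9602
rotate P by −φ3: (0.0182, -0.0315, -0.3552)
  A cos θ + B sin θ = C:  0.1318·cos θ + -0.3552·sin θ = -0.2154
  θ3 = atan2(B,A) + arccos(C/0.3789) = 0.9602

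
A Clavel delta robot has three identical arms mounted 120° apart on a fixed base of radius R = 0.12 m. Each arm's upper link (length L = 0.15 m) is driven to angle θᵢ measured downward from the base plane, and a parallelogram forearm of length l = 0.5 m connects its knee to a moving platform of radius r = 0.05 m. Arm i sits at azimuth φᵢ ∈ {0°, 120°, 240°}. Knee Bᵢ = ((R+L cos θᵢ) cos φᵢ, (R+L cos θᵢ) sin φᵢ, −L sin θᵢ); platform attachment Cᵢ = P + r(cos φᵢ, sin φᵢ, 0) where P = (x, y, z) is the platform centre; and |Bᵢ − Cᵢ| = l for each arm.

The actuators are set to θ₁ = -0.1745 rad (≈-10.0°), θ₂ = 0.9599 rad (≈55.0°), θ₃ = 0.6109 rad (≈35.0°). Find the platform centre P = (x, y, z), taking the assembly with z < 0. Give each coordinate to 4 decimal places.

arm 1 at φ=0.0°: (R−r)+L cos θ1 = 0.2177;  centre 1 = (0.2177, 0.0000, 0.0260)
centre 2 = (0.1560·cos120.0°, 0.1560·sin120.0°, -0.1229) = (-0.0780, 0.1351, -0.1229)
centre 3 = (0.1929·cos240.0°, 0.1929·sin240.0°, -0.0860) = (-0.0964, -0.1670, -0.0860)
subtract pairs → two planes through P
[-0.5915 0.2703 -0.2978]·P = -0.0086;  [-0.6283 -0.3341 -0.2242]·P = -0.0035
det = 0.3674;  x = 0.0104+-0.4357z,  y = -0.0092+0.1484z
quadratic in z: (1.2119)z²+(0.1258)z+(-0.2063)=0, √Δ=1.0078 → z ∈ {-0.4677, 0.3639}; z = -0.4677 (taking z<0)
x = 0.2142, y = -0.0786

(0.2142, -0.0786, -0.4677)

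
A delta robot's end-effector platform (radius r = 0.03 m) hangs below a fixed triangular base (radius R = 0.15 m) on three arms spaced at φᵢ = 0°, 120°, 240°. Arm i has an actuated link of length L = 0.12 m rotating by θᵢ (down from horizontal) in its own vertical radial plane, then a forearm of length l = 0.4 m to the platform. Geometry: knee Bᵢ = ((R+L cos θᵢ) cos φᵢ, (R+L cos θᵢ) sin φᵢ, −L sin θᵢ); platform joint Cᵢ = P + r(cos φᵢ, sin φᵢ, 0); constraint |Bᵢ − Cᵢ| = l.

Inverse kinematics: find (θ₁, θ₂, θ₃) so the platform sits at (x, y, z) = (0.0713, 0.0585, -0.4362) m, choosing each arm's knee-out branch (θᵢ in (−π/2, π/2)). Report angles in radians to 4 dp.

θ₁ = 0.6108, θ₂ = 0.8724, θ₃ = 1.3088

rotate P by −φ1: (0.0713, 0.0585, -0.4362)
  A=0.0487, B=-0.4362, C=(l²−L²−A²−y'²−z²)/(2L)=-0.2103
  √(A²+B²)=0.4389;  θ1 = -1.4596+2.0704 ≈ 0.6108
arm 2 (φ=120.0°): x'=0.0150, y'=-0.0910
  e−x'=0.1050;  (l²−L²−(e−x')²−y'²−z²)/2L = -0.2666
  θ2 = atan2(B,A) + arccos(C/0.4487) = 0.8724
rotate P by −φ3: (-0.0863, 0.0325, -0.4362)
  A=0.2063, B=-0.4362, C=(l²−L²−A²−y'²−z²)/(2L)=-0.3679
  √(A²+B²)=0.4825;  θ3 = -1.1290+2.4378 ≈ 1.3088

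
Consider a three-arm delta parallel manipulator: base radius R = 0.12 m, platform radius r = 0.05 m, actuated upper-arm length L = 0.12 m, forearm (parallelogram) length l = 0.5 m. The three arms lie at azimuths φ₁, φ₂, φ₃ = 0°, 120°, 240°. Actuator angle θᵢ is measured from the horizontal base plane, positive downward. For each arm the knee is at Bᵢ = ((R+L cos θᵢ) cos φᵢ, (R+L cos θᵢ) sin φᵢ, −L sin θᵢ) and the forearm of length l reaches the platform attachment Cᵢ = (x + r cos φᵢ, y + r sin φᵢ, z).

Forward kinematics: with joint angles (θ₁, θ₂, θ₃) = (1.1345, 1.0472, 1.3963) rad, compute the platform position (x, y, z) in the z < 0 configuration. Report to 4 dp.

(0.0177, 0.0604, -0.5943)

φ1=0.0°: virtual centre (0.1207, 0.0000, -0.1088), radius l
φ2=120.0°: virtual centre (-0.0650, 0.1126, -0.1039), radius l
arm 3 at φ=240.0°: e+L cos θ3 = 0.0908;  O3 = (-0.0454, -0.0787, -0.1182)
|O₂|²−|O₁|² = 0.0013;  |O₃|²−|O₁|² = -0.0042
plane₁₂: -0.3714x+0.2252y+0.0097z = 0.0013
Cramer: x(z) = 0.0055-0.0204z;  y(z) = 0.0149-0.0766z
quadratic in z: (1.0063)z²+(0.2199)z+(-0.2247)=0, √Δ=0.9761 → z ∈ {-0.5943, 0.3757}; z = -0.5943 (taking z<0)
x = 0.0177, y = 0.0604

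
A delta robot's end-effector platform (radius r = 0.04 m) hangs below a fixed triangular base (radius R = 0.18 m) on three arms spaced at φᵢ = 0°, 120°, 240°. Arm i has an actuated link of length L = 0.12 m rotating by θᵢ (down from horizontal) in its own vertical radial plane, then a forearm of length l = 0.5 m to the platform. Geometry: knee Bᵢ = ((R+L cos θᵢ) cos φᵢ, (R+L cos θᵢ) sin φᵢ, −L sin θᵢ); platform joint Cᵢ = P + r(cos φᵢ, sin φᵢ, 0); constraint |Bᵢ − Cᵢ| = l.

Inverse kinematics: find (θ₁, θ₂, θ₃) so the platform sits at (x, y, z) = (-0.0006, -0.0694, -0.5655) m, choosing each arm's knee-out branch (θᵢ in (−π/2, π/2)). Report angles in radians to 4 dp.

φ1=0.0° → target in arm frame (-0.0006, -0.0694)
  A cos θ + B sin θ = C:  0.1406·cos θ + -0.5655·sin θ = -0.4532
  γ=atan2(-0.5655,0.1406)=-1.3271;  ψ=arccos(-0.7778)=2.4619;  θ1=γ+ψ≈1.1348
rotate P by −φ2: (-0.0598, 0.0352, -0.5655)
  A=0.1998, B=-0.5655, C=(l²−L²−A²−y'²−z²)/(2L)=-0.5223
  √(A²+B²)=0.5998;  θ2 = -1.2312+2.6277 ≈ 1.3966
arm 3 (φ=240.0°): x'=0.0604, y'=0.0342
  A cos θ + B sin θ = C:  0.0796·cos θ + -0.5655·sin θ = -0.3821
  √(A²+B²)=0.5711;  θ3 = -1.4310+2.3037 ≈ 0.8727

θ₁ = 1.1348, θ₂ = 1.3966, θ₃ = 0.8727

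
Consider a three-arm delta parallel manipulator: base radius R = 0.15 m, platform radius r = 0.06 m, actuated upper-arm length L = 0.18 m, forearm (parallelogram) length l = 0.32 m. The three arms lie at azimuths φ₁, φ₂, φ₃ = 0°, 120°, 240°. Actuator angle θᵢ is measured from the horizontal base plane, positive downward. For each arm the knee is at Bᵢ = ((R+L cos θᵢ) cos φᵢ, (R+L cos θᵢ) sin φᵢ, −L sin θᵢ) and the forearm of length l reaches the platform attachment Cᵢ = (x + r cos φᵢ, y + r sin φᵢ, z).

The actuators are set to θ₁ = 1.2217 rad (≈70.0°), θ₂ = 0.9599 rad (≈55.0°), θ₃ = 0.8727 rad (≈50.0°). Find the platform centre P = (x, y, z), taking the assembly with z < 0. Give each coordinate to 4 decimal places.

centre 1 = (0.1516·cos0.0°, 0.1516·sin0.0°, -0.1691) = (0.1516, 0.0000, -0.1691)
φ2=120.0°: virtual centre (-0.0966, 0.1674, -0.1474), radius l
φ3=240.0°: virtual centre (-0.1028, -0.1781, -0.1379), radius l
subtract pairs → two planes through P
[-0.4964 0.3347 0.0434]·P = 0.0075;  [-0.5088 -0.3563 0.0625]·P = 0.0097
det = 0.3472;  x = -0.0171+0.1048z,  y = -0.0029+0.0258z
sphere 1 gives Az²+Bz+C=0 with A=1.0116, B=0.3028, C=-0.0453;  B²−4AC=0.2751;  roots -0.4089, 0.1096;  negative root z = -0.4089
x = -0.0599, y = -0.0135

(-0.0599, -0.0135, -0.4089)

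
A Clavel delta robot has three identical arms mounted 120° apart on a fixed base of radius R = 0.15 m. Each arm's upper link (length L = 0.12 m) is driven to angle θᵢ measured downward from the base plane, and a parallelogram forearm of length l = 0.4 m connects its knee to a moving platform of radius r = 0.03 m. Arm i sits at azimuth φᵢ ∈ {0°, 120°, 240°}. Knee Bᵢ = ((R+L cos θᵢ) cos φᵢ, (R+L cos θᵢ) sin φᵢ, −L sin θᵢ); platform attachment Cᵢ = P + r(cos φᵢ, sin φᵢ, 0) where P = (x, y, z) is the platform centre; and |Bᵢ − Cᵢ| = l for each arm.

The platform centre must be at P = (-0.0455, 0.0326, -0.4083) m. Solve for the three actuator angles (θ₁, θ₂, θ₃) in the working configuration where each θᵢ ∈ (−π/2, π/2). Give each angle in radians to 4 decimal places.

φ1=0.0° → target in arm frame (-0.0455, 0.0326)
  A cos θ + B sin θ = C:  0.1655·cos θ + -0.4083·sin θ = -0.2065
  γ=atan2(-0.4083,0.1655)=-1.1857;  ψ=arccos(-0.4687)=2.0587;  θ1=γ+ψ≈0.8730
arm 2 (φ=120.0°): x'=0.0510, y'=0.0231
  e−x'=0.0690;  (l²−L²−(e−x')²−y'²−z²)/2L = -0.1100
  θ2 = atan2(B,A) + arccos(C/0.4141) = 0.4364
arm 3 (φ=240.0°): x'=-0.0055, y'=-0.0557
  A cos θ + B sin θ = C:  0.1255·cos θ + -0.4083·sin θ = -0.1665
  √(A²+B²)=0.4271;  θ3 = -1.2726+1.9712 ≈ 0.6986

θ₁ = 0.8730, θ₂ = 0.4364, θ₃ = 0.6986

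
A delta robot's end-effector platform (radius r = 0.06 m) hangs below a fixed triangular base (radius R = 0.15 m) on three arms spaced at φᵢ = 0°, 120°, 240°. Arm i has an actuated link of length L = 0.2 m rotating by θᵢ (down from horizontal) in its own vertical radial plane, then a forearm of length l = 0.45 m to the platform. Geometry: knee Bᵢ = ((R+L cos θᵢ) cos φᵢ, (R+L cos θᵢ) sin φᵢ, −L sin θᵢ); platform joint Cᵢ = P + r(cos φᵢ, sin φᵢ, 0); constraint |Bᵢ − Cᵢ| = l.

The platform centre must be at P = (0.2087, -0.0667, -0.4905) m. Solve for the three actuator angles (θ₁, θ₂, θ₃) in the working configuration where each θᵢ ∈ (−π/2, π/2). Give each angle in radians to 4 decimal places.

arm 1 (φ=0.0°): x'=0.2087, y'=-0.0667
  e−x'=-0.1187;  (l²−L²−(e−x')²−y'²−z²)/2L = -0.2416
  √(A²+B²)=0.5047;  θ1 = -1.8082+2.0700 ≈ 0.2617
φ2=120.0° → target in arm frame (-0.1621, -0.1474)
  A cos θ + B sin θ = C:  0.2521·cos θ + -0.4905·sin θ = -0.4084
  γ=atan2(-0.4905,0.2521)=-1.0960;  ψ=arccos(-0.7406)=2.4048;  θ2=γ+ψ≈1.3087
arm 3 (φ=240.0°): x'=-0.0466, y'=0.2141
  A cos θ + B sin θ = C:  0.1366·cos θ + -0.4905·sin θ = -0.3565
  γ=atan2(-0.4905,0.1366)=-1.2992;  ψ=arccos(-0.7001)=2.3463;  θ3=γ+ψ≈1.0471

θ₁ = 0.2617, θ₂ = 1.3087, θ₃ = 1.0471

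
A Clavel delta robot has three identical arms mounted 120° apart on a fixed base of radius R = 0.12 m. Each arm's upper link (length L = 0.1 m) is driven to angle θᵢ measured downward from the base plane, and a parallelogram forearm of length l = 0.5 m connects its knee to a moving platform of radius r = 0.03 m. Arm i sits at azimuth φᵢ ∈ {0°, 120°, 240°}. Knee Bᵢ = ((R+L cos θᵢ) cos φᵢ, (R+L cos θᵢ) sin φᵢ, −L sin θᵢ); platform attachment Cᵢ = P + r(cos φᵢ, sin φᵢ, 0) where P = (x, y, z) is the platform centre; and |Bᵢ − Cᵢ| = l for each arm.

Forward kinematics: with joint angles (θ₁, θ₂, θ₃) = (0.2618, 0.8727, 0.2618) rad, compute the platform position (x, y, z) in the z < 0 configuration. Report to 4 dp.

φ1=0.0°: virtual centre (0.1866, 0.0000, -0.0259), radius l
arm 2 at φ=120.0°: ρ2 = 0.1543;  S2 = (-0.0771, 0.1336, -0.0766)
arm 3 at φ=240.0°: ρ3 = 0.1866;  S3 = (-0.0933, -0.1616, -0.0259)
|S₂|²−|S₁|² = -0.0058;  |S₃|²−|S₁|² = 0.0000
linear system: -0.5275x+0.2672y = -0.0058−-0.1014z; -0.5598x+-0.3232y = 0.0000−0.0000z
det = 0.3200;  x = 0.0059+-0.1024z,  y = -0.0102+0.1774z
into |P−S₁|² = l²: 1.0420z² + 0.0852z + -0.2166 = 0;  Δ = 0.9099;  z = -0.4986 or 0.4169 → z<0 root = -0.4986
x = 0.0570, y = -0.0986

(0.0570, -0.0986, -0.4986)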